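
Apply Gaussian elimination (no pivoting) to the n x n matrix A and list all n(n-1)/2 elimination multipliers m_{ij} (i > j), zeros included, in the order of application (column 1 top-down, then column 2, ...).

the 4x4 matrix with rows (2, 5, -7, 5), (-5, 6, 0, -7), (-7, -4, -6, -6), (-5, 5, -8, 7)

multipliers: -5/2, -7/2, -5/2, 27/37, 35/37, 331/656

Forward elimination:
R2 <- R2 - (-5/2)*R1:  [     0   37/2  -35/2   11/2 ]
R3 <- R3 - (-7/2)*R1:  [     0   27/2  -61/2   23/2 ]
R4 <- R4 - (-5/2)*R1:  [     0   35/2  -51/2   39/2 ]
R3 <- R3 - (27/37)*R2:  [       0        0  -656/37   277/37 ]
R4 <- R4 - (35/37)*R2:  [       0        0  -331/37   529/37 ]
R4 <- R4 - (331/656)*R3:  [        0         0         0  6901/656 ]
Multipliers (in order of application): m_{21} = -5/2, m_{31} = -7/2, m_{41} = -5/2, m_{32} = 27/37, m_{42} = 35/37, m_{43} = 331/656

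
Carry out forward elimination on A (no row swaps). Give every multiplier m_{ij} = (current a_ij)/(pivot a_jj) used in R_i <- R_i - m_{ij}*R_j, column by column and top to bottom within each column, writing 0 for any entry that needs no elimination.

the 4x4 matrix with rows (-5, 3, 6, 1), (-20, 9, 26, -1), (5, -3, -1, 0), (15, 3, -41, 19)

multipliers: 4, -1, -3, 0, -4, -3

Forward elimination:
R2 <- R2 - (4)*R1:  [  0  -3   2  -5 ]
R3 <- R3 - (-1)*R1:  [ 0  0  5  1 ]
R4 <- R4 - (-3)*R1:  [   0   12  -23   22 ]
R3: entry in column 2 is already 0 -> m_{32} = 0 (no row operation needed)
R4 <- R4 - (-4)*R2:  [   0    0  -15    2 ]
R4 <- R4 - (-3)*R3:  [ 0  0  0  5 ]
Multipliers (in order of application): m_{21} = 4, m_{31} = -1, m_{41} = -3, m_{32} = 0, m_{42} = -4, m_{43} = -3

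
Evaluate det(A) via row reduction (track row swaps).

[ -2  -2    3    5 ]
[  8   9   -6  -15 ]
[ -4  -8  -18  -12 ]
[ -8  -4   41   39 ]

det(A) = -20

Forward elimination:
R2 <- R2 - (-4)*R1:  [ 0  1  6  5 ]
R3 <- R3 - (2)*R1:  [   0   -4  -24  -22 ]
R4 <- R4 - (4)*R1:  [  0   4  29  19 ]
R3 <- R3 - (-4)*R2:  [  0   0   0  -2 ]
R4 <- R4 - (4)*R2:  [  0   0   5  -1 ]
R3 <-> R4   (pivot in column 3 was zero)
[ -2  -2  3   5 ]
[  0   1  6   5 ]
[  0   0  5  -1 ]
[  0   0  0  -2 ]
Upper-triangular form:
[ -2  -2  3   5 ]
[  0   1  6   5 ]
[  0   0  5  -1 ]
[  0   0  0  -2 ]
det(A) = (-1)^1 * (-2) * (1) * (5) * (-2) = -20  (1 row swap -> sign -1)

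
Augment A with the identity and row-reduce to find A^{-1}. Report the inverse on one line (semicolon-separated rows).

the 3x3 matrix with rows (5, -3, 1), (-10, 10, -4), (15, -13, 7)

inverse = [9/20 1/5 1/20; 1/4 1/2 1/4; -1/2 1/2 1/2]

Gauss-Jordan on [A | I]:
R1 <- (1/5)*R1:  [    1  -3/5   1/5  |   1/5     0     0 ]
R2 <- R2 - (-10)*R1:  [  0   4  -2  |   2   1   0 ]
R3 <- R3 - (15)*R1:  [  0  -4   4  |  -3   0   1 ]
R2 <- (1/4)*R2:  [    0     1  -1/2  |   1/2   1/4     0 ]
R1 <- R1 - (-3/5)*R2:  [     1      0  -1/10  |    1/2   3/20      0 ]
R3 <- R3 - (-4)*R2:  [  0   0   2  |  -1   1   1 ]
R3 <- (1/2)*R3:  [    0     0     1  |  -1/2   1/2   1/2 ]
R1 <- R1 - (-1/10)*R3:  [    1     0     0  |  9/20   1/5  1/20 ]
R2 <- R2 - (-1/2)*R3:  [   0    1    0  |  1/4  1/2  1/4 ]
Right block of [I | A^{-1}] is the inverse:
[ 9/20  1/5  1/20 ]
[  1/4  1/2   1/4 ]
[ -1/2  1/2   1/2 ]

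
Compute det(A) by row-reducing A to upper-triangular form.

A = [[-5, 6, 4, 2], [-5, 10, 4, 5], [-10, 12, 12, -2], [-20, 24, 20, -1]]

Forward elimination:
R2 <- R2 - (1)*R1:  [ 0  4  0  3 ]
R3 <- R3 - (2)*R1:  [  0   0   4  -6 ]
R4 <- R4 - (4)*R1:  [  0   0   4  -9 ]
R4 <- R4 - (1)*R3:  [  0   0   0  -3 ]
Upper-triangular form:
[ -5  6  4   2 ]
[  0  4  0   3 ]
[  0  0  4  -6 ]
[  0  0  0  -3 ]
det(A) = (-1)^0 * (-5) * (4) * (4) * (-3) = 240  (0 row swaps -> sign +1)

det(A) = 240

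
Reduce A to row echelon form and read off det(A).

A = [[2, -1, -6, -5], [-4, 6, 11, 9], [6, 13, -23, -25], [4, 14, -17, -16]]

Forward elimination:
R2 <- R2 - (-2)*R1:  [  0   4  -1  -1 ]
R3 <- R3 - (3)*R1:  [   0   16   -5  -10 ]
R4 <- R4 - (2)*R1:  [  0  16  -5  -6 ]
R3 <- R3 - (4)*R2:  [  0   0  -1  -6 ]
R4 <- R4 - (4)*R2:  [  0   0  -1  -2 ]
R4 <- R4 - (1)*R3:  [ 0  0  0  4 ]
Upper-triangular form:
[ 2  -1  -6  -5 ]
[ 0   4  -1  -1 ]
[ 0   0  -1  -6 ]
[ 0   0   0   4 ]
det(A) = (-1)^0 * (2) * (4) * (-1) * (4) = -32  (0 row swaps -> sign +1)

det(A) = -32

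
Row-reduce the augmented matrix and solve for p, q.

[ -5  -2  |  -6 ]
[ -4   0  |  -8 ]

Forward elimination on [A|b]:
R2 <- R2 - (4/5)*R1:  [     0    8/5  -16/5 ]
Row echelon form:
[ -5   -2  |     -6 ]
[  0  8/5  |  -16/5 ]
Back-substitution:
q = (-16/5) / (8/5) = -2
p = (-6 - (-2)*(-2)) / -5 = 2

(2, -2)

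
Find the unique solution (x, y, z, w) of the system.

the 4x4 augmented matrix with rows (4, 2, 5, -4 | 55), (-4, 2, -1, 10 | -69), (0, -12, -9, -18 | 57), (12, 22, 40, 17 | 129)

Forward elimination on [A|b]:
R2 <- R2 - (-1)*R1:  [   0    4    4    6  -14 ]
R4 <- R4 - (3)*R1:  [   0   16   25   29  -36 ]
R3 <- R3 - (-3)*R2:  [  0   0   3   0  15 ]
R4 <- R4 - (4)*R2:  [  0   0   9   5  20 ]
R4 <- R4 - (3)*R3:  [   0    0    0    5  -25 ]
Row echelon form:
[ 4  2  5  -4  |   55 ]
[ 0  4  4   6  |  -14 ]
[ 0  0  3   0  |   15 ]
[ 0  0  0   5  |  -25 ]
Back-substitution:
w = (-25) / 5 = -5
z = (15) / 3 = 5
y = (-14 - (4)*(5) - (6)*(-5)) / 4 = -1
x = (55 - (2)*(-1) - (5)*(5) - (-4)*(-5)) / 4 = 3

(3, -1, 5, -5)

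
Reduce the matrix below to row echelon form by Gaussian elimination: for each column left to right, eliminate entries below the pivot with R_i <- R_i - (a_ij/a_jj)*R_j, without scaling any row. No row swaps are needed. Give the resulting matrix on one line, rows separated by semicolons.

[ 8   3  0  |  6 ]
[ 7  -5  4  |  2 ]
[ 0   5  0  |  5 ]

REF = [8 3 0 6; 0 -61/8 4 -13/4; 0 0 160/61 175/61]

Forward elimination:
R2 <- R2 - (7/8)*R1:  [     0  -61/8      4  -13/4 ]
R3 <- R3 - (-40/61)*R2:  [      0       0  160/61  175/61 ]
Row echelon form:
[ 8      3       0  |       6 ]
[ 0  -61/8       4  |   -13/4 ]
[ 0      0  160/61  |  175/61 ]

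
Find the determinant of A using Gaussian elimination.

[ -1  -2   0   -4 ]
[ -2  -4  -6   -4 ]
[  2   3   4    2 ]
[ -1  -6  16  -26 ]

det(A) = 12

Forward elimination:
R2 <- R2 - (2)*R1:  [  0   0  -6   4 ]
R3 <- R3 - (-2)*R1:  [  0  -1   4  -6 ]
R4 <- R4 - (1)*R1:  [   0   -4   16  -22 ]
R2 <-> R3   (pivot in column 2 was zero)
[ -1  -2   0   -4 ]
[  0  -1   4   -6 ]
[  0   0  -6    4 ]
[  0  -4  16  -22 ]
R4 <- R4 - (4)*R2:  [ 0  0  0  2 ]
Upper-triangular form:
[ -1  -2   0  -4 ]
[  0  -1   4  -6 ]
[  0   0  -6   4 ]
[  0   0   0   2 ]
det(A) = (-1)^1 * (-1) * (-1) * (-6) * (2) = 12  (1 row swap -> sign -1)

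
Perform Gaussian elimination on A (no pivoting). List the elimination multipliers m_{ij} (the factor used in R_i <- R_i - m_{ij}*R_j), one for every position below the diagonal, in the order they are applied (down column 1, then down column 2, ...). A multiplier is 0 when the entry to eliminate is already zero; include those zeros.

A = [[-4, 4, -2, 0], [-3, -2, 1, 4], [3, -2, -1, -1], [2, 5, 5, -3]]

multipliers: 3/4, -3/4, -1/2, -1/5, -7/5, -15/4

Forward elimination:
R2 <- R2 - (3/4)*R1:  [   0   -5  5/2    4 ]
R3 <- R3 - (-3/4)*R1:  [    0     1  -5/2    -1 ]
R4 <- R4 - (-1/2)*R1:  [  0   7   4  -3 ]
R3 <- R3 - (-1/5)*R2:  [    0     0    -2  -1/5 ]
R4 <- R4 - (-7/5)*R2:  [    0     0  15/2  13/5 ]
R4 <- R4 - (-15/4)*R3:  [     0      0      0  37/20 ]
Multipliers (in order of application): m_{21} = 3/4, m_{31} = -3/4, m_{41} = -1/2, m_{32} = -1/5, m_{42} = -7/5, m_{43} = -15/4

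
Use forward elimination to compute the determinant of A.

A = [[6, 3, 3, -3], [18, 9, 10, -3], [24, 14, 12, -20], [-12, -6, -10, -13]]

Forward elimination:
R2 <- R2 - (3)*R1:  [ 0  0  1  6 ]
R3 <- R3 - (4)*R1:  [  0   2   0  -8 ]
R4 <- R4 - (-2)*R1:  [   0    0   -4  -19 ]
R2 <-> R3   (pivot in column 2 was zero)
[ 6  3   3   -3 ]
[ 0  2   0   -8 ]
[ 0  0   1    6 ]
[ 0  0  -4  -19 ]
R4 <- R4 - (-4)*R3:  [ 0  0  0  5 ]
Upper-triangular form:
[ 6  3  3  -3 ]
[ 0  2  0  -8 ]
[ 0  0  1   6 ]
[ 0  0  0   5 ]
det(A) = (-1)^1 * (6) * (2) * (1) * (5) = -60  (1 row swap -> sign -1)

det(A) = -60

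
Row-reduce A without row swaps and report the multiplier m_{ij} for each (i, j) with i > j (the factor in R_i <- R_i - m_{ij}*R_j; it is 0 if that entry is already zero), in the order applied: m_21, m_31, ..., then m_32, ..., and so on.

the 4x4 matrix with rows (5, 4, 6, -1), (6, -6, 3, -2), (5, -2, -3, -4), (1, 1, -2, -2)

Forward elimination:
R2 <- R2 - (6/5)*R1:  [     0  -54/5  -21/5   -4/5 ]
R3 <- R3 - (1)*R1:  [  0  -6  -9  -3 ]
R4 <- R4 - (1/5)*R1:  [     0    1/5  -16/5   -9/5 ]
R3 <- R3 - (5/9)*R2:  [     0      0  -20/3  -23/9 ]
R4 <- R4 - (-1/54)*R2:  [      0       0  -59/18  -49/27 ]
R4 <- R4 - (59/120)*R3:  [       0        0        0  -67/120 ]
Multipliers (in order of application): m_{21} = 6/5, m_{31} = 1, m_{41} = 1/5, m_{32} = 5/9, m_{42} = -1/54, m_{43} = 59/120

multipliers: 6/5, 1, 1/5, 5/9, -1/54, 59/120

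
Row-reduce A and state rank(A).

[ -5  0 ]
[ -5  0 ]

rank(A) = 1

Row reduction:
R2 <- R2 - (1)*R1:  [ 0  0 ]
Row echelon form:
[ -5  0 ]
[  0  0 ]
Nonzero rows / pivot columns: 1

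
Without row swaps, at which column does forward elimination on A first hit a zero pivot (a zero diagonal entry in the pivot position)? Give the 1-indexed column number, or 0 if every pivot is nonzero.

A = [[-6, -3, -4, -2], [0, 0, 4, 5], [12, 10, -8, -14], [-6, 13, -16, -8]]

Naive forward elimination:
R3 <- R3 - (-2)*R1:  [   0    4  -16  -18 ]
R4 <- R4 - (1)*R1:  [   0   16  -12   -6 ]
Matrix at this point:
[ -6  -3   -4   -2 ]
[  0   0    4    5 ]
[  0   4  -16  -18 ]
[  0  16  -12   -6 ]
Pivot entry (2,2) is zero but row 3 has 4 in column 2 -> naive elimination stops; a row interchange (e.g. R2 <-> R3) would be required here.

first zero-pivot column = 2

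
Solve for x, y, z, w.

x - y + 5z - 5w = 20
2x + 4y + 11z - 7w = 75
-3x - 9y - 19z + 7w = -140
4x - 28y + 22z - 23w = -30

(0, 5, 5, 0)

Forward elimination on [A|b]:
R2 <- R2 - (2)*R1:  [  0   6   1   3  35 ]
R3 <- R3 - (-3)*R1:  [   0  -12   -4   -8  -80 ]
R4 <- R4 - (4)*R1:  [    0   -24     2    -3  -110 ]
R3 <- R3 - (-2)*R2:  [   0    0   -2   -2  -10 ]
R4 <- R4 - (-4)*R2:  [  0   0   6   9  30 ]
R4 <- R4 - (-3)*R3:  [ 0  0  0  3  0 ]
Row echelon form:
[ 1  -1   5  -5  |   20 ]
[ 0   6   1   3  |   35 ]
[ 0   0  -2  -2  |  -10 ]
[ 0   0   0   3  |    0 ]
Back-substitution:
w = (0) / 3 = 0
z = (-10 - (-2)*(0)) / -2 = 5
y = (35 - (1)*(5) - (3)*(0)) / 6 = 5
x = (20 - (-1)*(5) - (5)*(5) - (-5)*(0)) / 1 = 0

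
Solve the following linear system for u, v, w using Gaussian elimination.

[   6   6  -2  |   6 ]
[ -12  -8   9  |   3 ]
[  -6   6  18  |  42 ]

Forward elimination on [A|b]:
R2 <- R2 - (-2)*R1:  [  0   4   5  15 ]
R3 <- R3 - (-1)*R1:  [  0  12  16  48 ]
R3 <- R3 - (3)*R2:  [ 0  0  1  3 ]
Row echelon form:
[ 6  6  -2  |   6 ]
[ 0  4   5  |  15 ]
[ 0  0   1  |   3 ]
Back-substitution:
w = (3) / 1 = 3
v = (15 - (5)*(3)) / 4 = 0
u = (6 - (6)*(0) - (-2)*(3)) / 6 = 2

(2, 0, 3)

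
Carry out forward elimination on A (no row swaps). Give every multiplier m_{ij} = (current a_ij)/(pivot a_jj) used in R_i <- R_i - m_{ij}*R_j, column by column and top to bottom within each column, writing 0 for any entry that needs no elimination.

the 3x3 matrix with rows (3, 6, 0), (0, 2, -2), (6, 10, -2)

multipliers: 0, 2, -1

Forward elimination:
R2: entry in column 1 is already 0 -> m_{21} = 0 (no row operation needed)
R3 <- R3 - (2)*R1:  [  0  -2  -2 ]
R3 <- R3 - (-1)*R2:  [  0   0  -4 ]
Multipliers (in order of application): m_{21} = 0, m_{31} = 2, m_{32} = -1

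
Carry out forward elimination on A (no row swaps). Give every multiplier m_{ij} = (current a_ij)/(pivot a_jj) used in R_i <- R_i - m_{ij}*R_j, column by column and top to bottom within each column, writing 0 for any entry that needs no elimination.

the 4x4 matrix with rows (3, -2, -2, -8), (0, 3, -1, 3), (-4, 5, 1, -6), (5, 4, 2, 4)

Forward elimination:
R2: entry in column 1 is already 0 -> m_{21} = 0 (no row operation needed)
R3 <- R3 - (-4/3)*R1:  [     0    7/3   -5/3  -50/3 ]
R4 <- R4 - (5/3)*R1:  [    0  22/3  16/3  52/3 ]
R3 <- R3 - (7/9)*R2:  [    0     0  -8/9   -19 ]
R4 <- R4 - (22/9)*R2:  [    0     0  70/9    10 ]
R4 <- R4 - (-35/4)*R3:  [      0       0       0  -625/4 ]
Multipliers (in order of application): m_{21} = 0, m_{31} = -4/3, m_{41} = 5/3, m_{32} = 7/9, m_{42} = 22/9, m_{43} = -35/4

multipliers: 0, -4/3, 5/3, 7/9, 22/9, -35/4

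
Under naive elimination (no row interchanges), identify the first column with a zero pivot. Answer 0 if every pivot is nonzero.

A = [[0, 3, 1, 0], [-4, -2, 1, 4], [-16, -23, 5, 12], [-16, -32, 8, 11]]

Naive forward elimination:
Pivot entry (1,1) is zero but row 2 has -4 in column 1 -> naive elimination stops; a row interchange (e.g. R1 <-> R2) would be required here.

first zero-pivot column = 1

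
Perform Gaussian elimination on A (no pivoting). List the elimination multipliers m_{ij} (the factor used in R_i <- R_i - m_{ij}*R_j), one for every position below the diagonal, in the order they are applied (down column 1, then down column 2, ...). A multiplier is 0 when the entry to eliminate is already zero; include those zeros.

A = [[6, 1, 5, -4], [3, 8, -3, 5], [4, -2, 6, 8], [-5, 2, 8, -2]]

Forward elimination:
R2 <- R2 - (1/2)*R1:  [     0   15/2  -11/2      7 ]
R3 <- R3 - (2/3)*R1:  [    0  -8/3   8/3  32/3 ]
R4 <- R4 - (-5/6)*R1:  [     0   17/6   73/6  -16/3 ]
R3 <- R3 - (-16/45)*R2:  [      0       0   32/45  592/45 ]
R4 <- R4 - (17/45)*R2:  [       0        0   641/45  -359/45 ]
R4 <- R4 - (641/32)*R3:  [      0       0       0  -543/2 ]
Multipliers (in order of application): m_{21} = 1/2, m_{31} = 2/3, m_{41} = -5/6, m_{32} = -16/45, m_{42} = 17/45, m_{43} = 641/32

multipliers: 1/2, 2/3, -5/6, -16/45, 17/45, 641/32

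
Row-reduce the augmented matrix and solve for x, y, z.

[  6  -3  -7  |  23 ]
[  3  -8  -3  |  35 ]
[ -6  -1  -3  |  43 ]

Forward elimination on [A|b]:
R2 <- R2 - (1/2)*R1:  [     0  -13/2    1/2   47/2 ]
R3 <- R3 - (-1)*R1:  [   0   -4  -10   66 ]
R3 <- R3 - (8/13)*R2:  [       0        0  -134/13   670/13 ]
Row echelon form:
[ 6     -3       -7  |      23 ]
[ 0  -13/2      1/2  |    47/2 ]
[ 0      0  -134/13  |  670/13 ]
Back-substitution:
z = (670/13) / (-134/13) = -5
y = (47/2 - (1/2)*(-5)) / (-13/2) = -4
x = (23 - (-3)*(-4) - (-7)*(-5)) / 6 = -4

(-4, -4, -5)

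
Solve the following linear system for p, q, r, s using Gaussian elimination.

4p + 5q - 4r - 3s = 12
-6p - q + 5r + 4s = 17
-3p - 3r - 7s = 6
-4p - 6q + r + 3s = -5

Forward elimination on [A|b]:
R2 <- R2 - (-3/2)*R1:  [    0  13/2    -1  -1/2    35 ]
R3 <- R3 - (-3/4)*R1:  [     0   15/4     -6  -37/4     15 ]
R4 <- R4 - (-1)*R1:  [  0  -1  -3   0   7 ]
R3 <- R3 - (15/26)*R2:  [       0        0  -141/26  -233/26  -135/26 ]
R4 <- R4 - (-2/13)*R2:  [      0       0  -41/13   -1/13  161/13 ]
R4 <- R4 - (82/141)*R3:  [       0        0        0  724/141   724/47 ]
Row echelon form:
[ 4     5       -4       -3  |       12 ]
[ 0  13/2       -1     -1/2  |       35 ]
[ 0     0  -141/26  -233/26  |  -135/26 ]
[ 0     0        0  724/141  |   724/47 ]
Back-substitution:
s = (724/47) / (724/141) = 3
r = (-135/26 - (-233/26)*(3)) / (-141/26) = -4
q = (35 - (-1)*(-4) - (-1/2)*(3)) / (13/2) = 5
p = (12 - (5)*(5) - (-4)*(-4) - (-3)*(3)) / 4 = -5

(-5, 5, -4, 3)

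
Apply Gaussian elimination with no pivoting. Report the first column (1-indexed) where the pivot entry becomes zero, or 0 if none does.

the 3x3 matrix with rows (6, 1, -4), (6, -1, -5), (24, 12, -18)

first zero-pivot column = 0

Naive forward elimination:
R2 <- R2 - (1)*R1:  [  0  -2  -1 ]
R3 <- R3 - (4)*R1:  [  0   8  -2 ]
R3 <- R3 - (-4)*R2:  [  0   0  -6 ]
All pivots nonzero; naive elimination completes without hitting a zero pivot.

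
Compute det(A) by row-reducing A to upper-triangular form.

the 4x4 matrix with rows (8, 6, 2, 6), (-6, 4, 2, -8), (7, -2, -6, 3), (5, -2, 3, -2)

det(A) = 4096

Forward elimination:
R2 <- R2 - (-3/4)*R1:  [    0  17/2   7/2  -7/2 ]
R3 <- R3 - (7/8)*R1:  [     0  -29/4  -31/4   -9/4 ]
R4 <- R4 - (5/8)*R1:  [     0  -23/4    7/4  -23/4 ]
R3 <- R3 - (-29/34)*R2:  [      0       0  -81/17  -89/17 ]
R4 <- R4 - (-23/34)*R2:  [       0        0    70/17  -138/17 ]
R4 <- R4 - (-70/81)*R3:  [        0         0         0  -1024/81 ]
Upper-triangular form:
[ 8     6       2         6 ]
[ 0  17/2     7/2      -7/2 ]
[ 0     0  -81/17    -89/17 ]
[ 0     0       0  -1024/81 ]
det(A) = (-1)^0 * (8) * (17/2) * (-81/17) * (-1024/81) = 4096  (0 row swaps -> sign +1)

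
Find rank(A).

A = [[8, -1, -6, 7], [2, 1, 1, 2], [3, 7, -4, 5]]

rank(A) = 3

Row reduction:
R2 <- R2 - (1/4)*R1:  [   0  5/4  5/2  1/4 ]
R3 <- R3 - (3/8)*R1:  [    0  59/8  -7/4  19/8 ]
R3 <- R3 - (59/10)*R2:  [     0      0  -33/2   9/10 ]
Row echelon form:
[ 8   -1     -6     7 ]
[ 0  5/4    5/2   1/4 ]
[ 0    0  -33/2  9/10 ]
Nonzero rows / pivot columns: 3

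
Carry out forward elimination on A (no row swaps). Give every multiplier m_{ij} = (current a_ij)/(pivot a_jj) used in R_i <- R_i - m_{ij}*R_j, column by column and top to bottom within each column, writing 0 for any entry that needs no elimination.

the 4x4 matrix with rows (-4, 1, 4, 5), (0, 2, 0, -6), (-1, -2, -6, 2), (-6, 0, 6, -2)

multipliers: 0, 1/4, 3/2, -9/8, -3/4, 0

Forward elimination:
R2: entry in column 1 is already 0 -> m_{21} = 0 (no row operation needed)
R3 <- R3 - (1/4)*R1:  [    0  -9/4    -7   3/4 ]
R4 <- R4 - (3/2)*R1:  [     0   -3/2      0  -19/2 ]
R3 <- R3 - (-9/8)*R2:  [  0   0  -7  -6 ]
R4 <- R4 - (-3/4)*R2:  [   0    0    0  -14 ]
R4: entry in column 3 is already 0 -> m_{43} = 0 (no row operation needed)
Multipliers (in order of application): m_{21} = 0, m_{31} = 1/4, m_{41} = 3/2, m_{32} = -9/8, m_{42} = -3/4, m_{43} = 0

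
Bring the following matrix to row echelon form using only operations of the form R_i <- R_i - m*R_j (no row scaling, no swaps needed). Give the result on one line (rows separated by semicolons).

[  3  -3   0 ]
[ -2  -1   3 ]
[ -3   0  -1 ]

REF = [3 -3 0; 0 -3 3; 0 0 -4]

Forward elimination:
R2 <- R2 - (-2/3)*R1:  [  0  -3   3 ]
R3 <- R3 - (-1)*R1:  [  0  -3  -1 ]
R3 <- R3 - (1)*R2:  [  0   0  -4 ]
Row echelon form:
[ 3  -3   0 ]
[ 0  -3   3 ]
[ 0   0  -4 ]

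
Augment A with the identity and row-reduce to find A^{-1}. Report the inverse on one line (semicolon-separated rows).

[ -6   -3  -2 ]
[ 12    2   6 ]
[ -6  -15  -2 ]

inverse = [-43/72 -1/6 7/72; 1/12 0 -1/12; 7/6 1/2 -1/6]

Gauss-Jordan on [A | I]:
R1 <- (1/-6)*R1:  [    1   1/2   1/3  |  -1/6     0     0 ]
R2 <- R2 - (12)*R1:  [  0  -4   2  |   2   1   0 ]
R3 <- R3 - (-6)*R1:  [   0  -12    0  |   -1    0    1 ]
R2 <- (1/-4)*R2:  [    0     1  -1/2  |  -1/2  -1/4     0 ]
R1 <- R1 - (1/2)*R2:  [    1     0  7/12  |  1/12   1/8     0 ]
R3 <- R3 - (-12)*R2:  [  0   0  -6  |  -7  -3   1 ]
R3 <- (1/-6)*R3:  [    0     0     1  |   7/6   1/2  -1/6 ]
R1 <- R1 - (7/12)*R3:  [      1       0       0  |  -43/72    -1/6    7/72 ]
R2 <- R2 - (-1/2)*R3:  [     0      1      0  |   1/12      0  -1/12 ]
Right block of [I | A^{-1}] is the inverse:
[ -43/72  -1/6   7/72 ]
[   1/12     0  -1/12 ]
[    7/6   1/2   -1/6 ]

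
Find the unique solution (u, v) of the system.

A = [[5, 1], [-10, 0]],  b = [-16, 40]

Forward elimination on [A|b]:
R2 <- R2 - (-2)*R1:  [ 0  2  8 ]
Row echelon form:
[ 5  1  |  -16 ]
[ 0  2  |    8 ]
Back-substitution:
v = (8) / 2 = 4
u = (-16 - (1)*(4)) / 5 = -4

(-4, 4)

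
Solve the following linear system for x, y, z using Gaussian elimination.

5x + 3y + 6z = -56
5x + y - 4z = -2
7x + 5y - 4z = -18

Forward elimination on [A|b]:
R2 <- R2 - (1)*R1:  [   0   -2  -10   54 ]
R3 <- R3 - (7/5)*R1:  [     0    4/5  -62/5  302/5 ]
R3 <- R3 - (-2/5)*R2:  [     0      0  -82/5     82 ]
Row echelon form:
[ 5   3      6  |  -56 ]
[ 0  -2    -10  |   54 ]
[ 0   0  -82/5  |   82 ]
Back-substitution:
z = (82) / (-82/5) = -5
y = (54 - (-10)*(-5)) / -2 = -2
x = (-56 - (3)*(-2) - (6)*(-5)) / 5 = -4

(-4, -2, -5)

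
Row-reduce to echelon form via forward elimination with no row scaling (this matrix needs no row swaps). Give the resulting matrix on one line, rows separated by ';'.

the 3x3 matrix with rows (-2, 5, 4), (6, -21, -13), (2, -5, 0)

REF = [-2 5 4; 0 -6 -1; 0 0 4]

Forward elimination:
R2 <- R2 - (-3)*R1:  [  0  -6  -1 ]
R3 <- R3 - (-1)*R1:  [ 0  0  4 ]
Row echelon form:
[ -2   5   4 ]
[  0  -6  -1 ]
[  0   0   4 ]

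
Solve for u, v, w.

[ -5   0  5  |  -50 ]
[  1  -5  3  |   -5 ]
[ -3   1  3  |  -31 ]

(5, -1, -5)

Forward elimination on [A|b]:
R2 <- R2 - (-1/5)*R1:  [   0   -5    4  -15 ]
R3 <- R3 - (3/5)*R1:  [  0   1   0  -1 ]
R3 <- R3 - (-1/5)*R2:  [   0    0  4/5   -4 ]
Row echelon form:
[ -5   0    5  |  -50 ]
[  0  -5    4  |  -15 ]
[  0   0  4/5  |   -4 ]
Back-substitution:
w = (-4) / (4/5) = -5
v = (-15 - (4)*(-5)) / -5 = -1
u = (-50 - (5)*(-5)) / -5 = 5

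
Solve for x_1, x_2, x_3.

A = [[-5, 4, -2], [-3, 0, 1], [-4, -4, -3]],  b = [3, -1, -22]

(1, 3, 2)

Forward elimination on [A|b]:
R2 <- R2 - (3/5)*R1:  [     0  -12/5   11/5  -14/5 ]
R3 <- R3 - (4/5)*R1:  [      0   -36/5    -7/5  -122/5 ]
R3 <- R3 - (3)*R2:  [   0    0   -8  -16 ]
Row echelon form:
[ -5      4    -2  |      3 ]
[  0  -12/5  11/5  |  -14/5 ]
[  0      0    -8  |    -16 ]
Back-substitution:
x_3 = (-16) / -8 = 2
x_2 = (-14/5 - (11/5)*(2)) / (-12/5) = 3
x_1 = (3 - (4)*(3) - (-2)*(2)) / -5 = 1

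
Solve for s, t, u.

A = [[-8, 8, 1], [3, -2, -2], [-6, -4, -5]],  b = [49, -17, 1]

Forward elimination on [A|b]:
R2 <- R2 - (-3/8)*R1:  [     0      1  -13/8   11/8 ]
R3 <- R3 - (3/4)*R1:  [      0     -10   -23/4  -143/4 ]
R3 <- R3 - (-10)*R2:  [   0    0  -22  -22 ]
Row echelon form:
[ -8  8      1  |    49 ]
[  0  1  -13/8  |  11/8 ]
[  0  0    -22  |   -22 ]
Back-substitution:
u = (-22) / -22 = 1
t = (11/8 - (-13/8)*(1)) / 1 = 3
s = (49 - (8)*(3) - (1)*(1)) / -8 = -3

(-3, 3, 1)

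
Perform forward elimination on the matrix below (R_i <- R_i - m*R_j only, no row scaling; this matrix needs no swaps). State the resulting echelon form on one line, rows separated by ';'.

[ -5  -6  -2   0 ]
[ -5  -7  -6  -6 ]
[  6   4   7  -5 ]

Forward elimination:
R2 <- R2 - (1)*R1:  [  0  -1  -4  -6 ]
R3 <- R3 - (-6/5)*R1:  [     0  -16/5   23/5     -5 ]
R3 <- R3 - (16/5)*R2:  [    0     0  87/5  71/5 ]
Row echelon form:
[ -5  -6    -2     0 ]
[  0  -1    -4    -6 ]
[  0   0  87/5  71/5 ]

REF = [-5 -6 -2 0; 0 -1 -4 -6; 0 0 87/5 71/5]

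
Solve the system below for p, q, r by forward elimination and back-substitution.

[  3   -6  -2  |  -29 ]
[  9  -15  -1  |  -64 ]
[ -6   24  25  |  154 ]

Forward elimination on [A|b]:
R2 <- R2 - (3)*R1:  [  0   3   5  23 ]
R3 <- R3 - (-2)*R1:  [  0  12  21  96 ]
R3 <- R3 - (4)*R2:  [ 0  0  1  4 ]
Row echelon form:
[ 3  -6  -2  |  -29 ]
[ 0   3   5  |   23 ]
[ 0   0   1  |    4 ]
Back-substitution:
r = (4) / 1 = 4
q = (23 - (5)*(4)) / 3 = 1
p = (-29 - (-6)*(1) - (-2)*(4)) / 3 = -5

(-5, 1, 4)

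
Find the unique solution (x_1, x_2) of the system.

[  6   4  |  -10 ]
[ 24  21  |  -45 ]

(-1, -1)

Forward elimination on [A|b]:
R2 <- R2 - (4)*R1:  [  0   5  -5 ]
Row echelon form:
[ 6  4  |  -10 ]
[ 0  5  |   -5 ]
Back-substitution:
x_2 = (-5) / 5 = -1
x_1 = (-10 - (4)*(-1)) / 6 = -1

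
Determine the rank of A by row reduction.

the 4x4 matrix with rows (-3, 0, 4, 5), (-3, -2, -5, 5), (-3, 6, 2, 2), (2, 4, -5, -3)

Row reduction:
R2 <- R2 - (1)*R1:  [  0  -2  -9   0 ]
R3 <- R3 - (1)*R1:  [  0   6  -2  -3 ]
R4 <- R4 - (-2/3)*R1:  [    0     4  -7/3   1/3 ]
R3 <- R3 - (-3)*R2:  [   0    0  -29   -3 ]
R4 <- R4 - (-2)*R2:  [     0      0  -61/3    1/3 ]
R4 <- R4 - (61/87)*R3:  [      0       0       0  212/87 ]
Row echelon form:
[ -3   0    4       5 ]
[  0  -2   -9       0 ]
[  0   0  -29      -3 ]
[  0   0    0  212/87 ]
Nonzero rows / pivot columns: 4

rank(A) = 4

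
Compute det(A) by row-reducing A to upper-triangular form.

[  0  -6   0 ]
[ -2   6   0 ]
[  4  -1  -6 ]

det(A) = 72

Forward elimination:
R1 <-> R2   (pivot in column 1 was zero)
[ -2   6   0 ]
[  0  -6   0 ]
[  4  -1  -6 ]
R3 <- R3 - (-2)*R1:  [  0  11  -6 ]
R3 <- R3 - (-11/6)*R2:  [  0   0  -6 ]
Upper-triangular form:
[ -2   6   0 ]
[  0  -6   0 ]
[  0   0  -6 ]
det(A) = (-1)^1 * (-2) * (-6) * (-6) = 72  (1 row swap -> sign -1)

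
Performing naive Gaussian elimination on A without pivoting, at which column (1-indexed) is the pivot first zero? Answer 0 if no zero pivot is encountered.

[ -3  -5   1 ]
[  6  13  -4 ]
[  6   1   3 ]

first zero-pivot column = 0

Naive forward elimination:
R2 <- R2 - (-2)*R1:  [  0   3  -2 ]
R3 <- R3 - (-2)*R1:  [  0  -9   5 ]
R3 <- R3 - (-3)*R2:  [  0   0  -1 ]
All pivots nonzero; naive elimination completes without hitting a zero pivot.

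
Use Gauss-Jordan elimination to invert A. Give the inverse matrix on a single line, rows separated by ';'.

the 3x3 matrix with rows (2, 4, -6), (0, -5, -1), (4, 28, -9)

inverse = [73/10 -66/5 -17/5; -2/5 3/5 1/5; 2 -4 -1]

Gauss-Jordan on [A | I]:
R1 <- (1/2)*R1:  [   1    2   -3  |  1/2    0    0 ]
R3 <- R3 - (4)*R1:  [  0  20   3  |  -2   0   1 ]
R2 <- (1/-5)*R2:  [    0     1   1/5  |     0  -1/5     0 ]
R1 <- R1 - (2)*R2:  [     1      0  -17/5  |    1/2    2/5      0 ]
R3 <- R3 - (20)*R2:  [  0   0  -1  |  -2   4   1 ]
R3 <- (1/-1)*R3:  [  0   0   1  |   2  -4  -1 ]
R1 <- R1 - (-17/5)*R3:  [     1      0      0  |  73/10  -66/5  -17/5 ]
R2 <- R2 - (1/5)*R3:  [    0     1     0  |  -2/5   3/5   1/5 ]
Right block of [I | A^{-1}] is the inverse:
[ 73/10  -66/5  -17/5 ]
[  -2/5    3/5    1/5 ]
[     2     -4     -1 ]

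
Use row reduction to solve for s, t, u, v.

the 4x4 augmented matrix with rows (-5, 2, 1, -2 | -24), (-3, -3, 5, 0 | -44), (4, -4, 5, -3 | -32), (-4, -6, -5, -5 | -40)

(4, 4, -4, 4)

Forward elimination on [A|b]:
R2 <- R2 - (3/5)*R1:  [      0   -21/5    22/5     6/5  -148/5 ]
R3 <- R3 - (-4/5)*R1:  [      0   -12/5    29/5   -23/5  -256/5 ]
R4 <- R4 - (4/5)*R1:  [      0   -38/5   -29/5   -17/5  -104/5 ]
R3 <- R3 - (4/7)*R2:  [      0       0    23/7   -37/7  -240/7 ]
R4 <- R4 - (38/21)*R2:  [       0        0  -289/21    -39/7   688/21 ]
R4 <- R4 - (-289/69)*R3:  [        0         0         0  -1912/69  -7648/69 ]
Row echelon form:
[ -5      2     1        -2  |       -24 ]
[  0  -21/5  22/5       6/5  |    -148/5 ]
[  0      0  23/7     -37/7  |    -240/7 ]
[  0      0     0  -1912/69  |  -7648/69 ]
Back-substitution:
v = (-7648/69) / (-1912/69) = 4
u = (-240/7 - (-37/7)*(4)) / (23/7) = -4
t = (-148/5 - (22/5)*(-4) - (6/5)*(4)) / (-21/5) = 4
s = (-24 - (2)*(4) - (1)*(-4) - (-2)*(4)) / -5 = 4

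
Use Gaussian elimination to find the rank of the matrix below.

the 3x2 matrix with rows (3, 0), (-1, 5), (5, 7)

rank(A) = 2

Row reduction:
R2 <- R2 - (-1/3)*R1:  [ 0  5 ]
R3 <- R3 - (5/3)*R1:  [ 0  7 ]
R3 <- R3 - (7/5)*R2:  [ 0  0 ]
Row echelon form:
[ 3  0 ]
[ 0  5 ]
[ 0  0 ]
Nonzero rows / pivot columns: 2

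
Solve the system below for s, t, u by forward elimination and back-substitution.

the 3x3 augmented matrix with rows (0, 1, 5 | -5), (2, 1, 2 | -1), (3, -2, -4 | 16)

(2, -5, 0)

Forward elimination on [A|b]:
R1 <-> R2   (pivot in column 1 was zero)
[ 2   1   2  -1 ]
[ 0   1   5  -5 ]
[ 3  -2  -4  16 ]
R3 <- R3 - (3/2)*R1:  [    0  -7/2    -7  35/2 ]
R3 <- R3 - (-7/2)*R2:  [    0     0  21/2     0 ]
Row echelon form:
[ 2  1     2  |  -1 ]
[ 0  1     5  |  -5 ]
[ 0  0  21/2  |   0 ]
Back-substitution:
u = (0) / (21/2) = 0
t = (-5 - (5)*(0)) / 1 = -5
s = (-1 - (1)*(-5) - (2)*(0)) / 2 = 2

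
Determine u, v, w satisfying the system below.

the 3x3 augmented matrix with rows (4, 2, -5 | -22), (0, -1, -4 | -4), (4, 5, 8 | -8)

Forward elimination on [A|b]:
R3 <- R3 - (1)*R1:  [  0   3  13  14 ]
R3 <- R3 - (-3)*R2:  [ 0  0  1  2 ]
Row echelon form:
[ 4   2  -5  |  -22 ]
[ 0  -1  -4  |   -4 ]
[ 0   0   1  |    2 ]
Back-substitution:
w = (2) / 1 = 2
v = (-4 - (-4)*(2)) / -1 = -4
u = (-22 - (2)*(-4) - (-5)*(2)) / 4 = -1

(-1, -4, 2)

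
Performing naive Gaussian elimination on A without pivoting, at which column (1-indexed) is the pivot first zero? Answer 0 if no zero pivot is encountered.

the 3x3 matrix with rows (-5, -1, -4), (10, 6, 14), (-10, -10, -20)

Naive forward elimination:
R2 <- R2 - (-2)*R1:  [ 0  4  6 ]
R3 <- R3 - (2)*R1:  [   0   -8  -12 ]
R3 <- R3 - (-2)*R2:  [ 0  0  0 ]
Matrix at this point:
[ -5  -1  -4 ]
[  0   4   6 ]
[  0   0   0 ]
Pivot entry (3,3) in the last row is zero and there are no rows below to swap with -> zero pivot in column 3 (A is singular).

first zero-pivot column = 3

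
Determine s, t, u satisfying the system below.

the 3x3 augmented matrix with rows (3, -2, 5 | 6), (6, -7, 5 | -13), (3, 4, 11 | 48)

(2, 5, 2)

Forward elimination on [A|b]:
R2 <- R2 - (2)*R1:  [   0   -3   -5  -25 ]
R3 <- R3 - (1)*R1:  [  0   6   6  42 ]
R3 <- R3 - (-2)*R2:  [  0   0  -4  -8 ]
Row echelon form:
[ 3  -2   5  |    6 ]
[ 0  -3  -5  |  -25 ]
[ 0   0  -4  |   -8 ]
Back-substitution:
u = (-8) / -4 = 2
t = (-25 - (-5)*(2)) / -3 = 5
s = (6 - (-2)*(5) - (5)*(2)) / 3 = 2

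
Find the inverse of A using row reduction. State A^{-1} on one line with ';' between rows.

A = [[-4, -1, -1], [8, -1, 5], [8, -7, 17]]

inverse = [1/4 1/3 -1/12; -4/3 -5/6 1/6; -2/3 -1/2 1/6]

Gauss-Jordan on [A | I]:
R1 <- (1/-4)*R1:  [    1   1/4   1/4  |  -1/4     0     0 ]
R2 <- R2 - (8)*R1:  [  0  -3   3  |   2   1   0 ]
R3 <- R3 - (8)*R1:  [  0  -9  15  |   2   0   1 ]
R2 <- (1/-3)*R2:  [    0     1    -1  |  -2/3  -1/3     0 ]
R1 <- R1 - (1/4)*R2:  [     1      0    1/2  |  -1/12   1/12      0 ]
R3 <- R3 - (-9)*R2:  [  0   0   6  |  -4  -3   1 ]
R3 <- (1/6)*R3:  [    0     0     1  |  -2/3  -1/2   1/6 ]
R1 <- R1 - (1/2)*R3:  [     1      0      0  |    1/4    1/3  -1/12 ]
R2 <- R2 - (-1)*R3:  [    0     1     0  |  -4/3  -5/6   1/6 ]
Right block of [I | A^{-1}] is the inverse:
[  1/4   1/3  -1/12 ]
[ -4/3  -5/6    1/6 ]
[ -2/3  -1/2    1/6 ]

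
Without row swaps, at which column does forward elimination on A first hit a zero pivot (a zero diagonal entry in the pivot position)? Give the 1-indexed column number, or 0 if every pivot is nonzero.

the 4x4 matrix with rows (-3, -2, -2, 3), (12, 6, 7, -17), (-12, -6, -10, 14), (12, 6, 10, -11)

first zero-pivot column = 0

Naive forward elimination:
R2 <- R2 - (-4)*R1:  [  0  -2  -1  -5 ]
R3 <- R3 - (4)*R1:  [  0   2  -2   2 ]
R4 <- R4 - (-4)*R1:  [  0  -2   2   1 ]
R3 <- R3 - (-1)*R2:  [  0   0  -3  -3 ]
R4 <- R4 - (1)*R2:  [ 0  0  3  6 ]
R4 <- R4 - (-1)*R3:  [ 0  0  0  3 ]
All pivots nonzero; naive elimination completes without hitting a zero pivot.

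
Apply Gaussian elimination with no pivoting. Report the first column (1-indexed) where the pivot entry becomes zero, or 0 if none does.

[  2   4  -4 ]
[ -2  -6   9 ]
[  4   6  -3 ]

first zero-pivot column = 3

Naive forward elimination:
R2 <- R2 - (-1)*R1:  [  0  -2   5 ]
R3 <- R3 - (2)*R1:  [  0  -2   5 ]
R3 <- R3 - (1)*R2:  [ 0  0  0 ]
Matrix at this point:
[ 2   4  -4 ]
[ 0  -2   5 ]
[ 0   0   0 ]
Pivot entry (3,3) in the last row is zero and there are no rows below to swap with -> zero pivot in column 3 (A is singular).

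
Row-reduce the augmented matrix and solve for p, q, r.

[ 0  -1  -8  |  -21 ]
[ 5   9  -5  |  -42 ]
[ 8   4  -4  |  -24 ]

(0, -3, 3)

Forward elimination on [A|b]:
R1 <-> R2   (pivot in column 1 was zero)
[ 5   9  -5  -42 ]
[ 0  -1  -8  -21 ]
[ 8   4  -4  -24 ]
R3 <- R3 - (8/5)*R1:  [     0  -52/5      4  216/5 ]
R3 <- R3 - (52/5)*R2:  [      0       0   436/5  1308/5 ]
Row echelon form:
[ 5   9     -5  |     -42 ]
[ 0  -1     -8  |     -21 ]
[ 0   0  436/5  |  1308/5 ]
Back-substitution:
r = (1308/5) / (436/5) = 3
q = (-21 - (-8)*(3)) / -1 = -3
p = (-42 - (9)*(-3) - (-5)*(3)) / 5 = 0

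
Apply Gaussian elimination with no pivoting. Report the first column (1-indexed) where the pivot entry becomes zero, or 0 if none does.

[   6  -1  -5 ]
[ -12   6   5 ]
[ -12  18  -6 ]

Naive forward elimination:
R2 <- R2 - (-2)*R1:  [  0   4  -5 ]
R3 <- R3 - (-2)*R1:  [   0   16  -16 ]
R3 <- R3 - (4)*R2:  [ 0  0  4 ]
All pivots nonzero; naive elimination completes without hitting a zero pivot.

first zero-pivot column = 0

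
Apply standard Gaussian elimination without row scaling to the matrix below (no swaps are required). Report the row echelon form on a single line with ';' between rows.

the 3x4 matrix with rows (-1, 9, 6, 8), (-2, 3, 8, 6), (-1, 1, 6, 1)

Forward elimination:
R2 <- R2 - (2)*R1:  [   0  -15   -4  -10 ]
R3 <- R3 - (1)*R1:  [  0  -8   0  -7 ]
R3 <- R3 - (8/15)*R2:  [     0      0  32/15   -5/3 ]
Row echelon form:
[ -1    9      6     8 ]
[  0  -15     -4   -10 ]
[  0    0  32/15  -5/3 ]

REF = [-1 9 6 8; 0 -15 -4 -10; 0 0 32/15 -5/3]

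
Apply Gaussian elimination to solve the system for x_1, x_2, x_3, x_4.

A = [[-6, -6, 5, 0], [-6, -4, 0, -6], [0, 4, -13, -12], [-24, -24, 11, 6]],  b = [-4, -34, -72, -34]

Forward elimination on [A|b]:
R2 <- R2 - (1)*R1:  [   0    2   -5   -6  -30 ]
R4 <- R4 - (4)*R1:  [   0    0   -9    6  -18 ]
R3 <- R3 - (2)*R2:  [   0    0   -3    0  -12 ]
R4 <- R4 - (3)*R3:  [  0   0   0   6  18 ]
Row echelon form:
[ -6  -6   5   0  |   -4 ]
[  0   2  -5  -6  |  -30 ]
[  0   0  -3   0  |  -12 ]
[  0   0   0   6  |   18 ]
Back-substitution:
x_4 = (18) / 6 = 3
x_3 = (-12) / -3 = 4
x_2 = (-30 - (-5)*(4) - (-6)*(3)) / 2 = 4
x_1 = (-4 - (-6)*(4) - (5)*(4)) / -6 = 0

(0, 4, 4, 3)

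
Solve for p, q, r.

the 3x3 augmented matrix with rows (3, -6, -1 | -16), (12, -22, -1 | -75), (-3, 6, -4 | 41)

(-3, 2, -5)

Forward elimination on [A|b]:
R2 <- R2 - (4)*R1:  [   0    2    3  -11 ]
R3 <- R3 - (-1)*R1:  [  0   0  -5  25 ]
Row echelon form:
[ 3  -6  -1  |  -16 ]
[ 0   2   3  |  -11 ]
[ 0   0  -5  |   25 ]
Back-substitution:
r = (25) / -5 = -5
q = (-11 - (3)*(-5)) / 2 = 2
p = (-16 - (-6)*(2) - (-1)*(-5)) / 3 = -3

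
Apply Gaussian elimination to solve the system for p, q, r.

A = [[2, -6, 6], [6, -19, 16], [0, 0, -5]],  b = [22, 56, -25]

Forward elimination on [A|b]:
R2 <- R2 - (3)*R1:  [   0   -1   -2  -10 ]
Row echelon form:
[ 2  -6   6  |   22 ]
[ 0  -1  -2  |  -10 ]
[ 0   0  -5  |  -25 ]
Back-substitution:
r = (-25) / -5 = 5
q = (-10 - (-2)*(5)) / -1 = 0
p = (22 - (-6)*(0) - (6)*(5)) / 2 = -4

(-4, 0, 5)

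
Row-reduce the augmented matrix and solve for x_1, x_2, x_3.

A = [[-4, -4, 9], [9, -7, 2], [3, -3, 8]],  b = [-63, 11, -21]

Forward elimination on [A|b]:
R2 <- R2 - (-9/4)*R1:  [      0     -16    89/4  -523/4 ]
R3 <- R3 - (-3/4)*R1:  [      0      -6    59/4  -273/4 ]
R3 <- R3 - (3/8)*R2:  [       0        0   205/32  -615/32 ]
Row echelon form:
[ -4   -4       9  |      -63 ]
[  0  -16    89/4  |   -523/4 ]
[  0    0  205/32  |  -615/32 ]
Back-substitution:
x_3 = (-615/32) / (205/32) = -3
x_2 = (-523/4 - (89/4)*(-3)) / -16 = 4
x_1 = (-63 - (-4)*(4) - (9)*(-3)) / -4 = 5

(5, 4, -3)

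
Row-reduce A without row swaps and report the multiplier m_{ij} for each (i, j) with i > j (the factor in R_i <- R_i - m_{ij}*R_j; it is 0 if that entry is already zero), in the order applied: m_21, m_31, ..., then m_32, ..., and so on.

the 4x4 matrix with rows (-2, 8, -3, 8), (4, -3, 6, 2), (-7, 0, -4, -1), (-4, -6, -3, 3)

Forward elimination:
R2 <- R2 - (-2)*R1:  [  0  13   0  18 ]
R3 <- R3 - (7/2)*R1:  [    0   -28  13/2   -29 ]
R4 <- R4 - (2)*R1:  [   0  -22    3  -13 ]
R3 <- R3 - (-28/13)*R2:  [      0       0    13/2  127/13 ]
R4 <- R4 - (-22/13)*R2:  [      0       0       3  227/13 ]
R4 <- R4 - (6/13)*R3:  [        0         0         0  2189/169 ]
Multipliers (in order of application): m_{21} = -2, m_{31} = 7/2, m_{41} = 2, m_{32} = -28/13, m_{42} = -22/13, m_{43} = 6/13

multipliers: -2, 7/2, 2, -28/13, -22/13, 6/13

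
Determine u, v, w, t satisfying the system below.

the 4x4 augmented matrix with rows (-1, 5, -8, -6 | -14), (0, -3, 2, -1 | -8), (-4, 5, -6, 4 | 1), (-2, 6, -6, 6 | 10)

(1, 5, 4, 1)

Forward elimination on [A|b]:
R3 <- R3 - (4)*R1:  [   0  -15   26   28   57 ]
R4 <- R4 - (2)*R1:  [  0  -4  10  18  38 ]
R3 <- R3 - (5)*R2:  [  0   0  16  33  97 ]
R4 <- R4 - (4/3)*R2:  [     0      0   22/3   58/3  146/3 ]
R4 <- R4 - (11/24)*R3:  [      0       0       0  101/24  101/24 ]
Row echelon form:
[ -1   5  -8      -6  |     -14 ]
[  0  -3   2      -1  |      -8 ]
[  0   0  16      33  |      97 ]
[  0   0   0  101/24  |  101/24 ]
Back-substitution:
t = (101/24) / (101/24) = 1
w = (97 - (33)*(1)) / 16 = 4
v = (-8 - (2)*(4) - (-1)*(1)) / -3 = 5
u = (-14 - (5)*(5) - (-8)*(4) - (-6)*(1)) / -1 = 1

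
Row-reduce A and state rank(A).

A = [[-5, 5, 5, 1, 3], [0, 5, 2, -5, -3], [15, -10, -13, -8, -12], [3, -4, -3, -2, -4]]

rank(A) = 3

Row reduction:
R3 <- R3 - (-3)*R1:  [  0   5   2  -5  -3 ]
R4 <- R4 - (-3/5)*R1:  [     0     -1      0   -7/5  -11/5 ]
R3 <- R3 - (1)*R2:  [ 0  0  0  0  0 ]
R4 <- R4 - (-1/5)*R2:  [     0      0    2/5  -12/5  -14/5 ]
R3 <-> R4   (pivot in column 3 was zero)
[ -5  5    5      1      3 ]
[  0  5    2     -5     -3 ]
[  0  0  2/5  -12/5  -14/5 ]
[  0  0    0      0      0 ]
Row echelon form:
[ -5  5    5      1      3 ]
[  0  5    2     -5     -3 ]
[  0  0  2/5  -12/5  -14/5 ]
[  0  0    0      0      0 ]
Nonzero rows / pivot columns: 3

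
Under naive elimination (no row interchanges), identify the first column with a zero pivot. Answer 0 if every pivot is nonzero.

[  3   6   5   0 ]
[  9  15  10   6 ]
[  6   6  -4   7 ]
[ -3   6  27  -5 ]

first zero-pivot column = 0

Naive forward elimination:
R2 <- R2 - (3)*R1:  [  0  -3  -5   6 ]
R3 <- R3 - (2)*R1:  [   0   -6  -14    7 ]
R4 <- R4 - (-1)*R1:  [  0  12  32  -5 ]
R3 <- R3 - (2)*R2:  [  0   0  -4  -5 ]
R4 <- R4 - (-4)*R2:  [  0   0  12  19 ]
R4 <- R4 - (-3)*R3:  [ 0  0  0  4 ]
All pivots nonzero; naive elimination completes without hitting a zero pivot.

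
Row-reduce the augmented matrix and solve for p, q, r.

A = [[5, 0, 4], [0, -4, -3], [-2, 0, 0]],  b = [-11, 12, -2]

Forward elimination on [A|b]:
R3 <- R3 - (-2/5)*R1:  [     0      0    8/5  -32/5 ]
Row echelon form:
[ 5   0    4  |    -11 ]
[ 0  -4   -3  |     12 ]
[ 0   0  8/5  |  -32/5 ]
Back-substitution:
r = (-32/5) / (8/5) = -4
q = (12 - (-3)*(-4)) / -4 = 0
p = (-11 - (4)*(-4)) / 5 = 1

(1, 0, -4)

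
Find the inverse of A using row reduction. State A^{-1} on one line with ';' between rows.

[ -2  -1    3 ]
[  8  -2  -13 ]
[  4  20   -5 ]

inverse = [-45/4 -55/24 -19/24; 1/2 1/12 1/12; -7 -3/2 -1/2]

Gauss-Jordan on [A | I]:
R1 <- (1/-2)*R1:  [    1   1/2  -3/2  |  -1/2     0     0 ]
R2 <- R2 - (8)*R1:  [  0  -6  -1  |   4   1   0 ]
R3 <- R3 - (4)*R1:  [  0  18   1  |   2   0   1 ]
R2 <- (1/-6)*R2:  [    0     1   1/6  |  -2/3  -1/6     0 ]
R1 <- R1 - (1/2)*R2:  [      1       0  -19/12  |    -1/6    1/12       0 ]
R3 <- R3 - (18)*R2:  [  0   0  -2  |  14   3   1 ]
R3 <- (1/-2)*R3:  [    0     0     1  |    -7  -3/2  -1/2 ]
R1 <- R1 - (-19/12)*R3:  [      1       0       0  |   -45/4  -55/24  -19/24 ]
R2 <- R2 - (1/6)*R3:  [    0     1     0  |   1/2  1/12  1/12 ]
Right block of [I | A^{-1}] is the inverse:
[ -45/4  -55/24  -19/24 ]
[   1/2    1/12    1/12 ]
[    -7    -3/2    -1/2 ]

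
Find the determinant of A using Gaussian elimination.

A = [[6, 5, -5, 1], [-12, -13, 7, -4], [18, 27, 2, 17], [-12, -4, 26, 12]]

Forward elimination:
R2 <- R2 - (-2)*R1:  [  0  -3  -3  -2 ]
R3 <- R3 - (3)*R1:  [  0  12  17  14 ]
R4 <- R4 - (-2)*R1:  [  0   6  16  14 ]
R3 <- R3 - (-4)*R2:  [ 0  0  5  6 ]
R4 <- R4 - (-2)*R2:  [  0   0  10  10 ]
R4 <- R4 - (2)*R3:  [  0   0   0  -2 ]
Upper-triangular form:
[ 6   5  -5   1 ]
[ 0  -3  -3  -2 ]
[ 0   0   5   6 ]
[ 0   0   0  -2 ]
det(A) = (-1)^0 * (6) * (-3) * (5) * (-2) = 180  (0 row swaps -> sign +1)

det(A) = 180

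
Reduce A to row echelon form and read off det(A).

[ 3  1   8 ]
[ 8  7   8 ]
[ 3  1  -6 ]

det(A) = -182

Forward elimination:
R2 <- R2 - (8/3)*R1:  [     0   13/3  -40/3 ]
R3 <- R3 - (1)*R1:  [   0    0  -14 ]
Upper-triangular form:
[ 3     1      8 ]
[ 0  13/3  -40/3 ]
[ 0     0    -14 ]
det(A) = (-1)^0 * (3) * (13/3) * (-14) = -182  (0 row swaps -> sign +1)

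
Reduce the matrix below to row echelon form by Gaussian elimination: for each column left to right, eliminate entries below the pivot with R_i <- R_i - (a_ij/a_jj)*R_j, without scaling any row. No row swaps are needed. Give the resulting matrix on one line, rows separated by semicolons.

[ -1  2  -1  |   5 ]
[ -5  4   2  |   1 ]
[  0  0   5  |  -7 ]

REF = [-1 2 -1 5; 0 -6 7 -24; 0 0 5 -7]

Forward elimination:
R2 <- R2 - (5)*R1:  [   0   -6    7  -24 ]
Row echelon form:
[ -1   2  -1  |    5 ]
[  0  -6   7  |  -24 ]
[  0   0   5  |   -7 ]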